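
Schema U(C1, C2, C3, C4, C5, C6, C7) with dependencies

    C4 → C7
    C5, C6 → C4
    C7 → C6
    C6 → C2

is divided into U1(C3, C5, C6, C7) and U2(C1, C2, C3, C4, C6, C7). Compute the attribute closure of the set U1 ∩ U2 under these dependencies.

C2, C3, C6, C7

U1 ∩ U2 = {C3, C6, C7}.
C6 → C2 applies, adding C2
Closure: {C2, C3, C6, C7}.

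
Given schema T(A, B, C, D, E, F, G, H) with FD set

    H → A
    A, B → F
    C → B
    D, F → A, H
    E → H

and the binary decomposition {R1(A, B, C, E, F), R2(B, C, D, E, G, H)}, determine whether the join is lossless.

Common attributes: R1 ∩ R2 = {B, C, E}.
Closure of {B, C, E}: E → H applies, adding H; H → A applies, adding A; A, B → F applies, adding F. So (B, C, E)⁺ = {A, B, C, E, F, H}.
This closure contains every attribute of R1, so R1 ∩ R2 → R1. The join is lossless.

Yes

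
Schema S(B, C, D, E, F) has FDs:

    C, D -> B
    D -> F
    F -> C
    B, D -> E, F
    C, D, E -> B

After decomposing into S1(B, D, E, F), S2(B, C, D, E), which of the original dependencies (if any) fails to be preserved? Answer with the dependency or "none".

Check F → C: no single fragment contains all of {C, F}, and the restricted closure of {F} across the fragments never reaches {C}.
C, D → B is preserved.
D → F is preserved.
B, D → E, F is preserved.
C, D, E → B is preserved.

F -> C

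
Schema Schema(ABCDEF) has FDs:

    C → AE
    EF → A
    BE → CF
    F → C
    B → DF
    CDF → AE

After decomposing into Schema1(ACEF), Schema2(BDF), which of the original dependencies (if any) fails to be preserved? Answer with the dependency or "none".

C → AE lies within Schema1.
EF → A lies within Schema1.
BE → CF: restricted closure across fragments reaches CF.
F → C lies within Schema1.
B → DF lies within Schema2.
CDF → AE: restricted closure across fragments reaches AE.
Every dependency is enforceable on the fragments, so the decomposition is dependency-preserving.

none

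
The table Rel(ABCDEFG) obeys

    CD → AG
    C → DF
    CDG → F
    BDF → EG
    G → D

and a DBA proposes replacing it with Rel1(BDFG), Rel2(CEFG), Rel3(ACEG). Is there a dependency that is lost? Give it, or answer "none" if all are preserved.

Check BDF → EG: no single fragment contains all of {BDEFG}, and the restricted closure of {BDF} across the fragments never reaches {EG}.
CD → AG is preserved.
C → DF is preserved.
CDG → F is preserved.
G → D is preserved.

BDF → EG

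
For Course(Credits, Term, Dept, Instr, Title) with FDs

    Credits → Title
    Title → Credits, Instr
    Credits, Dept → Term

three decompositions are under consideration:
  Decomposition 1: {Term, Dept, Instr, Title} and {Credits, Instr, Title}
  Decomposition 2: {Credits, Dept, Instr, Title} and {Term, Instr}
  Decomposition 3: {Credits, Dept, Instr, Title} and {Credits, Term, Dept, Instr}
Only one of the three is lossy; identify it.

Decomposition 1: common = {Instr, Title}, closure = {Credits, Instr, Title} → lossless.
Decomposition 2: common = {Instr}, closure = {Instr} → lossy.
Decomposition 3: common = {Credits, Dept, Instr}, closure = {Credits, Term, Dept, Instr, Title} → lossless.

Decomposition 2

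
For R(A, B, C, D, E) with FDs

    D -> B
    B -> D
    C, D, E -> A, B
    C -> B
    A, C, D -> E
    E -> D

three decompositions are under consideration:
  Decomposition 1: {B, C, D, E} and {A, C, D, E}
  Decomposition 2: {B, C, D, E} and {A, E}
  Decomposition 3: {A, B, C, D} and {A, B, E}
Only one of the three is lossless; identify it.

Decomposition 1: common = {C, D, E}, closure = {A, B, C, D, E} → lossless.
Decomposition 2: common = {E}, closure = {B, D, E} → lossy.
Decomposition 3: common = {A, B}, closure = {A, B, D} → lossy.

Decomposition 1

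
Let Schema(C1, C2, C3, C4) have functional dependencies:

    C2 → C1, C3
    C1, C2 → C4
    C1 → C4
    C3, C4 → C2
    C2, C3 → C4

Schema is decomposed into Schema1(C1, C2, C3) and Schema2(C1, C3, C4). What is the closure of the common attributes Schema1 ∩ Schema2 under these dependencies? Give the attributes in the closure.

Schema1 ∩ Schema2 = {C1, C3}.
C1 → C4 applies, adding C4
C3, C4 → C2 applies, adding C2
Closure: {C1, C2, C3, C4}.

C1, C2, C3, C4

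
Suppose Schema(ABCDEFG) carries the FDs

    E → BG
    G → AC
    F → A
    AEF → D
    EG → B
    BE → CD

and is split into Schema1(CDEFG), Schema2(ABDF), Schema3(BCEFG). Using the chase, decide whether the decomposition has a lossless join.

Chase test. Columns are ABCDEFG; row i has aⱼ where attribute j ∈ Schemai, else bᵢⱼ.
Initial tableau (one row per fragment):
  row 1: b11 b12 a3 a4 a5 a6 a7
  row 2: a1 a2 b23 a4 b25 a6 b27
  row 3: b31 a2 a3 b34 a5 a6 a7
Rows 1 and 3 agree on E; apply E→BG and equate their BG entries.
Rows 1 and 3 agree on G; apply G→AC and equate their AC entries.
Rows 1 and 2 agree on F; apply F→A and equate their A entries.
Rows 1 and 3 agree on AEF; apply AEF→D and equate their D entries.
Row 1 is now all distinguished symbols — the join is lossless.

Yes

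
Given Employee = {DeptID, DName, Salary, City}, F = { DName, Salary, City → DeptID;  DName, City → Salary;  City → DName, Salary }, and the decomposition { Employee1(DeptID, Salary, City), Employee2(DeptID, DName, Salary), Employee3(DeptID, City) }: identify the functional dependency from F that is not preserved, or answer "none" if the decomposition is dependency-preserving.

Check City → DName, Salary: no single fragment contains all of {DName, Salary, City}, and the restricted closure of {City} across the fragments never reaches {DName, Salary}.
DName, Salary, City → DeptID is preserved.
DName, City → Salary is preserved.

City → DName, Salary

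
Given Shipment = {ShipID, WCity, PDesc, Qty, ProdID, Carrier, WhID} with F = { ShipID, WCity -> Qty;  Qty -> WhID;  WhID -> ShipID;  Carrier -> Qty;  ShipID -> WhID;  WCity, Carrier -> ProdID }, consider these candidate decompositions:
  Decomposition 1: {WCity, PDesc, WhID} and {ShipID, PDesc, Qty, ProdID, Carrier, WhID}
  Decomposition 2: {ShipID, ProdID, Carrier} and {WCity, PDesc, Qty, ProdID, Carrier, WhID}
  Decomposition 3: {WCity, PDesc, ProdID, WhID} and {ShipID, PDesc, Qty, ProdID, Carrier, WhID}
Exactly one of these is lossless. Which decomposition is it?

Decomposition 2

Decomposition 1: common = {PDesc, WhID}, closure = {ShipID, PDesc, WhID} → lossy.
Decomposition 2: common = {ProdID, Carrier}, closure = {ShipID, Qty, ProdID, Carrier, WhID} → lossless.
Decomposition 3: common = {PDesc, ProdID, WhID}, closure = {ShipID, PDesc, ProdID, WhID} → lossy.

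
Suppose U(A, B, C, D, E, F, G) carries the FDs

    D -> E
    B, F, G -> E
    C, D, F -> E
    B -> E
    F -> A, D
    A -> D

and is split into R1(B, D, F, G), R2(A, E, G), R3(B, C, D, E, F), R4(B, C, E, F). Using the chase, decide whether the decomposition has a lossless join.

Chase test. Columns are A, B, C, D, E, F, G; row i has aⱼ where attribute j ∈ Ri, else bᵢⱼ.
Initial tableau (one row per fragment):
  row 1: b11 a2 b13 a4 b15 a6 a7
  row 2: a1 b22 b23 b24 a5 b26 a7
  row 3: b31 a2 a3 a4 a5 a6 b37
  row 4: b41 a2 a3 b44 a5 a6 b47
Rows 1 and 3 agree on D; apply D→E and equate their E entries.
Rows 1 and 3 agree on F; apply F→A, D and equate their A, D entries.
Rows 1 and 4 agree on F; apply F→A, D and equate their A, D entries.
No row becomes fully distinguished — the join is lossy.

No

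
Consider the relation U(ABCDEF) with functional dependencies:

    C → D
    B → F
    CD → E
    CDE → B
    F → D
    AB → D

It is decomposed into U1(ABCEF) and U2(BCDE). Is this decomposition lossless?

Common attributes: U1 ∩ U2 = {BCE}.
Closure of {BCE}: C → D applies, adding D; B → F applies, adding F. So (BCE)⁺ = {BCDEF}.
This closure contains every attribute of U2, so U1 ∩ U2 → U2. The join is lossless.

Yes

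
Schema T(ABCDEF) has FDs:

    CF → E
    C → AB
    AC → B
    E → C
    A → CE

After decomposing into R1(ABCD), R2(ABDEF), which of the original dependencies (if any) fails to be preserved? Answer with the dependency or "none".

none

CF → E: restricted closure across fragments reaches E.
C → AB lies within R1.
AC → B lies within R1.
E → C: restricted closure across fragments reaches C.
A → CE: restricted closure across fragments reaches CE.
Every dependency is enforceable on the fragments, so the decomposition is dependency-preserving.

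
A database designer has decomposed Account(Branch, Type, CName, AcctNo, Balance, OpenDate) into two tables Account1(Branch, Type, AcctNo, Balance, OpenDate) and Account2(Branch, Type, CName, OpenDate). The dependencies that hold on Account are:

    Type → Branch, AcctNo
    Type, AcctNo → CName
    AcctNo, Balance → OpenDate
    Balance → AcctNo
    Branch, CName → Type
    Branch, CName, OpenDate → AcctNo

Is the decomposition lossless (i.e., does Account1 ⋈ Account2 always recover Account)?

Common attributes: Account1 ∩ Account2 = {Branch, Type, OpenDate}.
Closure of {Branch, Type, OpenDate}: Type → Branch, AcctNo applies, adding AcctNo; Type, AcctNo → CName applies, adding CName. So (Branch, Type, OpenDate)⁺ = {Branch, Type, CName, AcctNo, OpenDate}.
This closure contains every attribute of Account2, so Account1 ∩ Account2 → Account2. The join is lossless.

Yes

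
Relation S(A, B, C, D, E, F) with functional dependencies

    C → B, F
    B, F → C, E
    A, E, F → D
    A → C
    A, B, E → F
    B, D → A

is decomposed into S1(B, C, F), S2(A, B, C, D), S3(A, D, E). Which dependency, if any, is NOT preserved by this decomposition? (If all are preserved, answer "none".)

B, F → C, E

Check B, F → C, E: no single fragment contains all of {B, C, E, F}, and the restricted closure of {B, F} across the fragments never reaches {C, E}.
C → B, F is preserved.
A, E, F → D is preserved.
A → C is preserved.
A, B, E → F is preserved.
B, D → A is preserved.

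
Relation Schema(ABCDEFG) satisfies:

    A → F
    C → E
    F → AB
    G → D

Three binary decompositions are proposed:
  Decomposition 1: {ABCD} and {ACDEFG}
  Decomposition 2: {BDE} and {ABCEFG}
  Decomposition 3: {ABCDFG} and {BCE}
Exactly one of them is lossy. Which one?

Decomposition 2

Decomposition 1: common = {ACD}, closure = {ABCDEF} → lossless.
Decomposition 2: common = {BE}, closure = {BE} → lossy.
Decomposition 3: common = {BC}, closure = {BCE} → lossless.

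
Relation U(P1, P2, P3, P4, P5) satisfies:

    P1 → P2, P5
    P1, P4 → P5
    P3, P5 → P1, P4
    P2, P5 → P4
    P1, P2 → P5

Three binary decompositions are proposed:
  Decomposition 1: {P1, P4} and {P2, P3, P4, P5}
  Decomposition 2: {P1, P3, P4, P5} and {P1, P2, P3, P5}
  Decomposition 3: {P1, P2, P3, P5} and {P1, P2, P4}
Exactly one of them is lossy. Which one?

Decomposition 1: common = {P4}, closure = {P4} → lossy.
Decomposition 2: common = {P1, P3, P5}, closure = {P1, P2, P3, P4, P5} → lossless.
Decomposition 3: common = {P1, P2}, closure = {P1, P2, P4, P5} → lossless.

Decomposition 1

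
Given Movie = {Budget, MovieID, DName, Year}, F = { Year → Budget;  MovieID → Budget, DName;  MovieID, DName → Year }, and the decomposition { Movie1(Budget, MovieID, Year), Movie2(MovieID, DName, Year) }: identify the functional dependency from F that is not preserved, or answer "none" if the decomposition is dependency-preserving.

Year → Budget lies within Movie1.
MovieID → Budget, DName: restricted closure across fragments reaches Budget, DName.
MovieID, DName → Year lies within Movie2.
Every dependency is enforceable on the fragments, so the decomposition is dependency-preserving.

none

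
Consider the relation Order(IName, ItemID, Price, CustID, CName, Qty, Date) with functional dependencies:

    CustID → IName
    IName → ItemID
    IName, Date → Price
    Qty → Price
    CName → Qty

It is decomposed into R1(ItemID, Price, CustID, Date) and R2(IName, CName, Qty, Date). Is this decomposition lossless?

No

Common attributes: R1 ∩ R2 = {Date}.
No dependency enlarges {Date}, so (Date)⁺ = {Date}.
The closure contains neither all of R1 = {ItemID, Price, CustID, Date} nor all of R2 = {IName, CName, Qty, Date}, so the common attributes are not a superkey of either fragment. The join is lossy.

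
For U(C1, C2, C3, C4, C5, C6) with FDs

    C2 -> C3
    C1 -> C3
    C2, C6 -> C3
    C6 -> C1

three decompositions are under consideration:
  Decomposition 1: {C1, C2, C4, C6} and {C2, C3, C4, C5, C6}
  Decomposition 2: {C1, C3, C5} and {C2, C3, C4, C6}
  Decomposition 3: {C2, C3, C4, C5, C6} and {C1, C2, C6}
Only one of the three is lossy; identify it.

Decomposition 2

Decomposition 1: common = {C2, C4, C6}, closure = {C1, C2, C3, C4, C6} → lossless.
Decomposition 2: common = {C3}, closure = {C3} → lossy.
Decomposition 3: common = {C2, C6}, closure = {C1, C2, C3, C6} → lossless.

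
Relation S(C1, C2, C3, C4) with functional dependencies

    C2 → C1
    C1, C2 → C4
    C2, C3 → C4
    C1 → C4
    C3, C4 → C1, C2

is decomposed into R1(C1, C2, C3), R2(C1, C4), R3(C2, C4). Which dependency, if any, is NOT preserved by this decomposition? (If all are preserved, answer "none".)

Check C3, C4 → C1, C2: no single fragment contains all of {C1, C2, C3, C4}, and the restricted closure of {C3, C4} across the fragments never reaches {C1, C2}.
C2 → C1 is preserved.
C1, C2 → C4 is preserved.
C2, C3 → C4 is preserved.
C1 → C4 is preserved.

C3, C4 → C1, C2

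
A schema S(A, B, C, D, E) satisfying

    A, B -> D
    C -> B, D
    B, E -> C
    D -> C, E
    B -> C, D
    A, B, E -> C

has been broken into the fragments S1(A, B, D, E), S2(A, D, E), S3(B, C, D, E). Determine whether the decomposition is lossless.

Yes

Chase test. Columns are A, B, C, D, E; row i has aⱼ where attribute j ∈ Si, else bᵢⱼ.
Initial tableau (one row per fragment):
  row 1: a1 a2 b13 a4 a5
  row 2: a1 b22 b23 a4 a5
  row 3: b31 a2 a3 a4 a5
Rows 1 and 3 agree on B, E; apply B, E→C and equate their C entries.
Rows 1 and 2 agree on D; apply D→C, E and equate their C, E entries.
Rows 1 and 2 agree on C; apply C→B, D and equate their B, D entries.
Row 1 is now all distinguished symbols — the join is lossless.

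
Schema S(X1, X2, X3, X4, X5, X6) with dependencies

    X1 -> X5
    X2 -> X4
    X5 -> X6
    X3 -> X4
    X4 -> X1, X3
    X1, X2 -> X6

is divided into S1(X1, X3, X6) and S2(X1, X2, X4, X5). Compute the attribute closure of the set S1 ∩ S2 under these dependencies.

S1 ∩ S2 = {X1}.
X1 → X5 applies, adding X5
X5 → X6 applies, adding X6
Closure: {X1, X5, X6}.

X1, X5, X6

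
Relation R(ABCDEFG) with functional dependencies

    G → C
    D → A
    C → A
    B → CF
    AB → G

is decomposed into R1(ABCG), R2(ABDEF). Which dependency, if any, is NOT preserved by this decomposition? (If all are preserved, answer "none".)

none

G → C lies within R1.
D → A lies within R2.
C → A lies within R1.
B → CF: restricted closure across fragments reaches CF.
AB → G lies within R1.
Every dependency is enforceable on the fragments, so the decomposition is dependency-preserving.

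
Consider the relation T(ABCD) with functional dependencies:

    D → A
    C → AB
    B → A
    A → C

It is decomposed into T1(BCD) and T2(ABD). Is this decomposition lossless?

Yes

Common attributes: T1 ∩ T2 = {BD}.
Closure of {BD}: D → A applies, adding A; A → C applies, adding C. So (BD)⁺ = {ABCD}.
This closure contains every attribute of T1, so T1 ∩ T2 → T1. The join is lossless.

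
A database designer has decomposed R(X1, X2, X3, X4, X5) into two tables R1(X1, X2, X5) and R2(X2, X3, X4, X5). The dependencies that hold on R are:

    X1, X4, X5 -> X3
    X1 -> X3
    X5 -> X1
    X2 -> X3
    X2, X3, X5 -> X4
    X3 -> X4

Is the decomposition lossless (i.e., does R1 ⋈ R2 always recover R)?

Yes

Common attributes: R1 ∩ R2 = {X2, X5}.
Closure of {X2, X5}: X5 → X1 applies, adding X1; X2 → X3 applies, adding X3; X2, X3, X5 → X4 applies, adding X4. So (X2, X5)⁺ = {X1, X2, X3, X4, X5}.
This closure contains every attribute of R1, so R1 ∩ R2 → R1. The join is lossless.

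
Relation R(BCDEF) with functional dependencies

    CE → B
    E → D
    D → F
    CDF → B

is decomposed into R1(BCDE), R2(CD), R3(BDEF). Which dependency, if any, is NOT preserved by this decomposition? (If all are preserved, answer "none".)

none

CE → B lies within R1.
E → D lies within R1.
D → F lies within R3.
CDF → B: restricted closure across fragments reaches B.
Every dependency is enforceable on the fragments, so the decomposition is dependency-preserving.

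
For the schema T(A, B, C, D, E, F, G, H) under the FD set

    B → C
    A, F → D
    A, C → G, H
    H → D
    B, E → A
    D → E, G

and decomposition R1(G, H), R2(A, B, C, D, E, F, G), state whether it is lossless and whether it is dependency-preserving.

lossy and not dependency-preserving

Lossless test: (G)⁺ = {G}, which is a superkey of neither fragment — lossy.
Dependency preservation: the restricted closure of {A, C} across the fragments never reaches {G, H}, so A, C → G, H cannot be enforced without a join — not preserved.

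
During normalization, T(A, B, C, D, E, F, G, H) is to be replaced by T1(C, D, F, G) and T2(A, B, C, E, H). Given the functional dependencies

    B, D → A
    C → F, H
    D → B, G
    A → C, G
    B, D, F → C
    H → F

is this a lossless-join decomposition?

No

Common attributes: T1 ∩ T2 = {C}.
Closure of {C}: C → F, H applies, adding F, H. So (C)⁺ = {C, F, H}.
The closure contains neither all of T1 = {C, D, F, G} nor all of T2 = {A, B, C, E, H}, so the common attributes are not a superkey of either fragment. The join is lossy.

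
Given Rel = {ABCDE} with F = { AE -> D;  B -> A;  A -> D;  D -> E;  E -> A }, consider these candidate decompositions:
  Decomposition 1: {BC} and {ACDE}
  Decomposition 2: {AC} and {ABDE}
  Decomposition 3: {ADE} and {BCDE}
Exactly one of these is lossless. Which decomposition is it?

Decomposition 1: common = {C}, closure = {C} → lossy.
Decomposition 2: common = {A}, closure = {ADE} → lossy.
Decomposition 3: common = {DE}, closure = {ADE} → lossless.

Decomposition 3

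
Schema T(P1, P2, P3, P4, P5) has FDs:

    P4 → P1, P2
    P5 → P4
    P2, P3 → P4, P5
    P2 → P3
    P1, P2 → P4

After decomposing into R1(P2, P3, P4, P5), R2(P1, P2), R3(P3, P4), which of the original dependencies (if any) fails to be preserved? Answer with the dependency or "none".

none

P4 → P1, P2: restricted closure across fragments reaches P1, P2.
P5 → P4 lies within R1.
P2, P3 → P4, P5 lies within R1.
P2 → P3 lies within R1.
P1, P2 → P4: restricted closure across fragments reaches P4.
Every dependency is enforceable on the fragments, so the decomposition is dependency-preserving.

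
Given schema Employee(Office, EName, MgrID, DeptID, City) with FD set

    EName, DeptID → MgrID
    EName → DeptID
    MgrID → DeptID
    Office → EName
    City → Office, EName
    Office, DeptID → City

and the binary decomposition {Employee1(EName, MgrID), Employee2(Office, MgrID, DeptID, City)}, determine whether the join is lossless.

Common attributes: Employee1 ∩ Employee2 = {MgrID}.
Closure of {MgrID}: MgrID → DeptID applies, adding DeptID. So (MgrID)⁺ = {MgrID, DeptID}.
The closure contains neither all of Employee1 = {EName, MgrID} nor all of Employee2 = {Office, MgrID, DeptID, City}, so the common attributes are not a superkey of either fragment. The join is lossy.

No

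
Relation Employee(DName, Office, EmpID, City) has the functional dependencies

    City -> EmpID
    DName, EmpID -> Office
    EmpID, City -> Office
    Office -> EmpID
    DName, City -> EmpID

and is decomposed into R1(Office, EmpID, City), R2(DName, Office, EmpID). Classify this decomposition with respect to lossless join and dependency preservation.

Lossless test: (Office, EmpID)⁺ = {Office, EmpID}, which is a superkey of neither fragment — lossy.
Dependency preservation: DName, City → EmpID is not contained in any single fragment, but the restricted closure of its left-hand side across the fragments still reaches the right-hand side; the remaining FDs each lie inside some fragment. All dependencies are preserved.

lossy but dependency-preserving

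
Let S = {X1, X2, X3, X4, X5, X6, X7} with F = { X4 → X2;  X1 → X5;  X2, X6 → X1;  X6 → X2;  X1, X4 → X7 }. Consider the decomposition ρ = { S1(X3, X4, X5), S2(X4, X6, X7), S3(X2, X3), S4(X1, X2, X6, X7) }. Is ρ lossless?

Chase test. Columns are X1, X2, X3, X4, X5, X6, X7; row i has aⱼ where attribute j ∈ Si, else bᵢⱼ.
Initial tableau (one row per fragment):
  row 1: b11 b12 a3 a4 a5 b16 b17
  row 2: b21 b22 b23 a4 b25 a6 a7
  row 3: b31 a2 a3 b34 b35 b36 b37
  row 4: a1 a2 b43 b44 b45 a6 a7
Rows 1 and 2 agree on X4; apply X4→X2 and equate their X2 entries.
Rows 2 and 4 agree on X6; apply X6→X2 and equate their X2 entries.
Rows 2 and 4 agree on X2, X6; apply X2, X6→X1 and equate their X1 entries.
Rows 2 and 4 agree on X1; apply X1→X5 and equate their X5 entries.
No row becomes fully distinguished — the join is lossy.

No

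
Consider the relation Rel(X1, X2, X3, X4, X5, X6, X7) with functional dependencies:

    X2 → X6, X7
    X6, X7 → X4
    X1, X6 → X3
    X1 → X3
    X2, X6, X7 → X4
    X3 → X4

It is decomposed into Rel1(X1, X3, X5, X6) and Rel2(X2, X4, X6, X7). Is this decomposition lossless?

Common attributes: Rel1 ∩ Rel2 = {X6}.
No dependency enlarges {X6}, so (X6)⁺ = {X6}.
The closure contains neither all of Rel1 = {X1, X3, X5, X6} nor all of Rel2 = {X2, X4, X6, X7}, so the common attributes are not a superkey of either fragment. The join is lossy.

No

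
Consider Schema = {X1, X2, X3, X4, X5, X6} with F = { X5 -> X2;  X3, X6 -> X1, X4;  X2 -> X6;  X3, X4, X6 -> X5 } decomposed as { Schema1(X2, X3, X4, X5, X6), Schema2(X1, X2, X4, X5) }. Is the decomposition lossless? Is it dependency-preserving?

lossy and not dependency-preserving

Lossless test: (X2, X4, X5)⁺ = {X2, X4, X5, X6}, which is a superkey of neither fragment — lossy.
Dependency preservation: the restricted closure of {X3, X6} across the fragments never reaches {X1, X4}, so X3, X6 → X1, X4 cannot be enforced without a join — not preserved.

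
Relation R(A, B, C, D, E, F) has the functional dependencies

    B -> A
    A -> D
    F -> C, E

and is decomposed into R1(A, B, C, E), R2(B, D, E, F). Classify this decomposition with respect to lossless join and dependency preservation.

Lossless test: (B, E)⁺ = {A, B, D, E}, which is a superkey of neither fragment — lossy.
Dependency preservation: the restricted closure of {A} across the fragments never reaches {D}, so A → D cannot be enforced without a join — not preserved.

lossy and not dependency-preserving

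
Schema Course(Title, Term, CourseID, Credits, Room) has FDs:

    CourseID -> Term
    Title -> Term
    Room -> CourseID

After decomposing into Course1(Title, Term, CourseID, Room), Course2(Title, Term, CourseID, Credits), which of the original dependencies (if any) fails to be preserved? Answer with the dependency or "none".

none

CourseID → Term lies within Course1.
Title → Term lies within Course1.
Room → CourseID lies within Course1.
Every dependency is enforceable on the fragments, so the decomposition is dependency-preserving.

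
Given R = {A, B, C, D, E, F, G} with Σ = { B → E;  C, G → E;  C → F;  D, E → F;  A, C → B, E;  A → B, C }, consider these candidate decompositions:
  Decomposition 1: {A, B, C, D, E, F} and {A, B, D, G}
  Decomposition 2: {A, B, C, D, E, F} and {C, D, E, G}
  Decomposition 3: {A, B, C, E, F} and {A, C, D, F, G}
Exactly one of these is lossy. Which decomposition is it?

Decomposition 2

Decomposition 1: common = {A, B, D}, closure = {A, B, C, D, E, F} → lossless.
Decomposition 2: common = {C, D, E}, closure = {C, D, E, F} → lossy.
Decomposition 3: common = {A, C, F}, closure = {A, B, C, E, F} → lossless.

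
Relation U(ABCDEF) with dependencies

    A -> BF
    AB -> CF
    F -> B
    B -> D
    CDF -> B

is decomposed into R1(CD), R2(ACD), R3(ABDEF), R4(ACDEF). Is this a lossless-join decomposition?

Yes

Chase test. Columns are ABCDEF; row i has aⱼ where attribute j ∈ Ri, else bᵢⱼ.
Initial tableau (one row per fragment):
  row 1: b11 b12 a3 a4 b15 b16
  row 2: a1 b22 a3 a4 b25 b26
  row 3: a1 a2 b33 a4 a5 a6
  row 4: a1 b42 a3 a4 a5 a6
Rows 2 and 3 agree on A; apply A→BF and equate their BF entries.
Rows 2 and 4 agree on A; apply A→BF and equate their BF entries.
Rows 2 and 3 agree on AB; apply AB→CF and equate their CF entries.
Row 3 is now all distinguished symbols — the join is lossless.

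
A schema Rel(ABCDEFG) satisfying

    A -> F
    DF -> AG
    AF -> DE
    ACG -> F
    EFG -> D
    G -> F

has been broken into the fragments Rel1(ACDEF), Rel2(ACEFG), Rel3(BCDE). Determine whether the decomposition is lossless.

No

Chase test. Columns are ABCDEFG; row i has aⱼ where attribute j ∈ Reli, else bᵢⱼ.
Initial tableau (one row per fragment):
  row 1: a1 b12 a3 a4 a5 a6 b17
  row 2: a1 b22 a3 b24 a5 a6 a7
  row 3: b31 a2 a3 a4 a5 b36 b37
Rows 1 and 2 agree on AF; apply AF→DE and equate their DE entries.
Rows 1 and 2 agree on DF; apply DF→AG and equate their AG entries.
No row becomes fully distinguished — the join is lossy.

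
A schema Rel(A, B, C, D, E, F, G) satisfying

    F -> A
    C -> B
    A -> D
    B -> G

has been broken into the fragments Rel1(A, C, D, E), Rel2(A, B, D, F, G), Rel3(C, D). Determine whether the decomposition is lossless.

Chase test. Columns are A, B, C, D, E, F, G; row i has aⱼ where attribute j ∈ Reli, else bᵢⱼ.
Initial tableau (one row per fragment):
  row 1: a1 b12 a3 a4 a5 b16 b17
  row 2: a1 a2 b23 a4 b25 a6 a7
  row 3: b31 b32 a3 a4 b35 b36 b37
Rows 1 and 3 agree on C; apply C→B and equate their B entries.
Rows 1 and 3 agree on B; apply B→G and equate their G entries.
No row becomes fully distinguished — the join is lossy.

No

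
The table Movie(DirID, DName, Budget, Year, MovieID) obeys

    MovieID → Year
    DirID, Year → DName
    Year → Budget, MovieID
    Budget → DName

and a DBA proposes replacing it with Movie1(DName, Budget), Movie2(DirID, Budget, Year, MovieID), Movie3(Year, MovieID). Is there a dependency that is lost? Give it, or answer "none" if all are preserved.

MovieID → Year lies within Movie2.
DirID, Year → DName: restricted closure across fragments reaches DName.
Year → Budget, MovieID lies within Movie2.
Budget → DName lies within Movie1.
Every dependency is enforceable on the fragments, so the decomposition is dependency-preserving.

none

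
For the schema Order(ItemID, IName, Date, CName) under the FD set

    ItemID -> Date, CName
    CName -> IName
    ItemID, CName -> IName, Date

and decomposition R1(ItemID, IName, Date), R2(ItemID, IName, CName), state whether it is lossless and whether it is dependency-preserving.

Lossless test: (ItemID, IName)⁺ = {ItemID, IName, Date, CName}, which contains all of one fragment — lossless.
Dependency preservation: ItemID → Date, CName; ItemID, CName → IName, Date are not contained in any single fragment, but the restricted closure of each left-hand side across the fragments still reaches the right-hand side; the remaining FDs each lie inside some fragment. All dependencies are preserved.

lossless and dependency-preserving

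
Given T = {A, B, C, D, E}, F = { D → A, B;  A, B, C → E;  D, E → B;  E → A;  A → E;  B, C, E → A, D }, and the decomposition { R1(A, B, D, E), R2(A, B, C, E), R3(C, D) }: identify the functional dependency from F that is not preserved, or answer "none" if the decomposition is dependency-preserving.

B, C, E → A, D

Check B, C, E → A, D: no single fragment contains all of {A, B, C, D, E}, and the restricted closure of {B, C, E} across the fragments never reaches {A, D}.
D → A, B is preserved.
A, B, C → E is preserved.
D, E → B is preserved.
E → A is preserved.
A → E is preserved.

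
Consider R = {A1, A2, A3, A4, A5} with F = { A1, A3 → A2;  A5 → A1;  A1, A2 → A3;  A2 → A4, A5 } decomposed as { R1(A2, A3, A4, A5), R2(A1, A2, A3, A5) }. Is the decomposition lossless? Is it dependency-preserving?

Lossless test: (A2, A3, A5)⁺ = {A1, A2, A3, A4, A5}, which contains all of one fragment — lossless.
Dependency preservation: every FD's attributes lie within a single fragment, so each can be enforced locally — preserved.

lossless and dependency-preserving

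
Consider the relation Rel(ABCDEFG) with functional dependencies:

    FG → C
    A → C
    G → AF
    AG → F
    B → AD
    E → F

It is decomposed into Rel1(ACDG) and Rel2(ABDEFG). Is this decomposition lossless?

Yes

Common attributes: Rel1 ∩ Rel2 = {ADG}.
Closure of {ADG}: A → C applies, adding C; G → AF applies, adding F. So (ADG)⁺ = {ACDFG}.
This closure contains every attribute of Rel1, so Rel1 ∩ Rel2 → Rel1. The join is lossless.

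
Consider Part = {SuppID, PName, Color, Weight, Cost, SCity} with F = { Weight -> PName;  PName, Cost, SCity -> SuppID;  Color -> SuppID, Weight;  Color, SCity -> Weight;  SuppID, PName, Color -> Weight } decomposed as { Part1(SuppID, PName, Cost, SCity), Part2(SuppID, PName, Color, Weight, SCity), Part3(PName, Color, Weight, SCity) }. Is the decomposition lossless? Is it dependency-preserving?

lossy but dependency-preserving

Lossless test (chase): Rows 2 and 3 agree on Color; apply Color→SuppID, Weight and equate their SuppID, Weight entries. No row becomes fully distinguished — the join is lossy.
Dependency preservation: every FD's attributes lie within a single fragment, so each can be enforced locally — preserved.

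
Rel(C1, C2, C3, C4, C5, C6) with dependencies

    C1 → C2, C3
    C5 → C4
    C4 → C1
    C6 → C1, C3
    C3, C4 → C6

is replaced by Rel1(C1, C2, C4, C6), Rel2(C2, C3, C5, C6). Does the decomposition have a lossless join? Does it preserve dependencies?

lossy and not dependency-preserving

Lossless test: (C2, C6)⁺ = {C1, C2, C3, C6}, which is a superkey of neither fragment — lossy.
Dependency preservation: the restricted closure of {C1} across the fragments never reaches {C2, C3}, so C1 → C2, C3 cannot be enforced without a join — not preserved.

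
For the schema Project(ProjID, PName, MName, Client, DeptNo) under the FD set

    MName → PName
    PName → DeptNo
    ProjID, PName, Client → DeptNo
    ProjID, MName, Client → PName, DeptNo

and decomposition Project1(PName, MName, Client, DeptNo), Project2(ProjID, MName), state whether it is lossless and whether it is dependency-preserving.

lossy but dependency-preserving

Lossless test: (MName)⁺ = {PName, MName, DeptNo}, which is a superkey of neither fragment — lossy.
Dependency preservation: ProjID, PName, Client → DeptNo; ProjID, MName, Client → PName, DeptNo are not contained in any single fragment, but the restricted closure of each left-hand side across the fragments still reaches the right-hand side; the remaining FDs each lie inside some fragment. All dependencies are preserved.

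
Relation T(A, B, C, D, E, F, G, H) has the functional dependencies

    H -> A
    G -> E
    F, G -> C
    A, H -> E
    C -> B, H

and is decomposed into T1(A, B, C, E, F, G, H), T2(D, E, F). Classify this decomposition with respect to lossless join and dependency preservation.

lossy but dependency-preserving

Lossless test: (E, F)⁺ = {E, F}, which is a superkey of neither fragment — lossy.
Dependency preservation: every FD's attributes lie within a single fragment, so each can be enforced locally — preserved.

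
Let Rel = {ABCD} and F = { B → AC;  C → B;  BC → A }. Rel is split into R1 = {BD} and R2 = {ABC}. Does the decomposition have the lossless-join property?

Common attributes: R1 ∩ R2 = {B}.
Closure of {B}: B → AC applies, adding AC. So (B)⁺ = {ABC}.
This closure contains every attribute of R2, so R1 ∩ R2 → R2. The join is lossless.

Yes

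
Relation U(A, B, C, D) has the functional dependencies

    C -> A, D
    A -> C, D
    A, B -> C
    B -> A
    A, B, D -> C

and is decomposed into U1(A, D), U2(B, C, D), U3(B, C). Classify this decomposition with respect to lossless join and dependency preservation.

lossy and not dependency-preserving

Lossless test (chase): Rows 2 and 3 agree on C; apply C→A, D and equate their A, D entries. No row becomes fully distinguished — the join is lossy.
Dependency preservation: the restricted closure of {C} across the fragments never reaches {A, D}, so C → A, D cannot be enforced without a join — not preserved.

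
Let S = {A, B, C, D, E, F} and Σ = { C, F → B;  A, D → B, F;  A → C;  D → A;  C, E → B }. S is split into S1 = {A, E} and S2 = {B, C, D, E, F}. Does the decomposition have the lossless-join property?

Common attributes: S1 ∩ S2 = {E}.
No dependency enlarges {E}, so (E)⁺ = {E}.
The closure contains neither all of S1 = {A, E} nor all of S2 = {B, C, D, E, F}, so the common attributes are not a superkey of either fragment. The join is lossy.

No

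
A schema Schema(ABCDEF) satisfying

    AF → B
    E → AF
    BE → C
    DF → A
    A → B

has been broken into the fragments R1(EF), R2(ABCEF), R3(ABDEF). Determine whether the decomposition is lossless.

Chase test. Columns are ABCDEF; row i has aⱼ where attribute j ∈ Ri, else bᵢⱼ.
Initial tableau (one row per fragment):
  row 1: b11 b12 b13 b14 a5 a6
  row 2: a1 a2 a3 b24 a5 a6
  row 3: a1 a2 b33 a4 a5 a6
Rows 1 and 2 agree on E; apply E→AF and equate their AF entries.
Rows 2 and 3 agree on BE; apply BE→C and equate their C entries.
Rows 1 and 2 agree on A; apply A→B and equate their B entries.
Rows 1 and 2 agree on BE; apply BE→C and equate their C entries.
Row 3 is now all distinguished symbols — the join is lossless.

Yes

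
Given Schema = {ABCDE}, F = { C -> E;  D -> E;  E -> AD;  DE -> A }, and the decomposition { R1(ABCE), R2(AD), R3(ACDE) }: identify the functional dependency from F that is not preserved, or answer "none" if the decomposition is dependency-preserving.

C → E lies within R1.
D → E lies within R3.
E → AD lies within R3.
DE → A lies within R3.
Every dependency is enforceable on the fragments, so the decomposition is dependency-preserving.

none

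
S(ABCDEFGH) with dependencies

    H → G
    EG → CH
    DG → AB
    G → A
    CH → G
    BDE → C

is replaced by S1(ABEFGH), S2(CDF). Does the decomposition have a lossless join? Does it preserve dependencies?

Lossless test: (F)⁺ = {F}, which is a superkey of neither fragment — lossy.
Dependency preservation: the restricted closure of {EG} across the fragments never reaches {CH}, so EG → CH cannot be enforced without a join — not preserved.

lossy and not dependency-preserving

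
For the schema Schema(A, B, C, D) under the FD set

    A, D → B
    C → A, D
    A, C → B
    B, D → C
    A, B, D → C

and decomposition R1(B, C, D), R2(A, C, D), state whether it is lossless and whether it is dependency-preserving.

Lossless test: (C, D)⁺ = {A, B, C, D}, which contains all of one fragment — lossless.
Dependency preservation: A, D → B; A, C → B; A, B, D → C are not contained in any single fragment, but the restricted closure of each left-hand side across the fragments still reaches the right-hand side; the remaining FDs each lie inside some fragment. All dependencies are preserved.

lossless and dependency-preserving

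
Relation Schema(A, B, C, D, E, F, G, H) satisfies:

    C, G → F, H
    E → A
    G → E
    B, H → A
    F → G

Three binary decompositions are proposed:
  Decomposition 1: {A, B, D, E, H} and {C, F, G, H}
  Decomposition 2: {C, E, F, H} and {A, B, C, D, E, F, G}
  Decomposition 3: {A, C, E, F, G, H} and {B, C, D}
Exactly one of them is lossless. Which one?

Decomposition 2

Decomposition 1: common = {H}, closure = {H} → lossy.
Decomposition 2: common = {C, E, F}, closure = {A, C, E, F, G, H} → lossless.
Decomposition 3: common = {C}, closure = {C} → lossy.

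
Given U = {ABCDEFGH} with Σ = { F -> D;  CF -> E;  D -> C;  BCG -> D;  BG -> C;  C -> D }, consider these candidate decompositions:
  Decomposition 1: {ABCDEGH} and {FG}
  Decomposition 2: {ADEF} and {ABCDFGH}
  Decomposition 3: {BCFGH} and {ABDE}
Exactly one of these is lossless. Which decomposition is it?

Decomposition 1: common = {G}, closure = {G} → lossy.
Decomposition 2: common = {ADF}, closure = {ACDEF} → lossless.
Decomposition 3: common = {B}, closure = {B} → lossy.

Decomposition 2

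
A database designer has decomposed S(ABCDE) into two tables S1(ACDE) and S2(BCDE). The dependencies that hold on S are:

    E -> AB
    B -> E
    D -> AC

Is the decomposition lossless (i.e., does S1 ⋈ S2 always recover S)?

Common attributes: S1 ∩ S2 = {CDE}.
Closure of {CDE}: E → AB applies, adding AB. So (CDE)⁺ = {ABCDE}.
This closure contains every attribute of S1, so S1 ∩ S2 → S1. The join is lossless.

Yes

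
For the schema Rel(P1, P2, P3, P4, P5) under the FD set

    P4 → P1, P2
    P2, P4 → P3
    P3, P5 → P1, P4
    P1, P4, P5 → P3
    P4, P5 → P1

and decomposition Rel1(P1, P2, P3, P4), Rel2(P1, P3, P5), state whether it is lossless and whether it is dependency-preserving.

lossy and not dependency-preserving

Lossless test: (P1, P3)⁺ = {P1, P3}, which is a superkey of neither fragment — lossy.
Dependency preservation: the restricted closure of {P3, P5} across the fragments never reaches {P1, P4}, so P3, P5 → P1, P4 cannot be enforced without a join — not preserved.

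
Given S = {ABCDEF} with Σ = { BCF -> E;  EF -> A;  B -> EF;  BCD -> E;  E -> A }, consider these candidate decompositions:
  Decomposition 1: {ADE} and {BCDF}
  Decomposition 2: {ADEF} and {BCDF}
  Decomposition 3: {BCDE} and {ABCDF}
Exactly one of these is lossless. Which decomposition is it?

Decomposition 3

Decomposition 1: common = {D}, closure = {D} → lossy.
Decomposition 2: common = {DF}, closure = {DF} → lossy.
Decomposition 3: common = {BCD}, closure = {ABCDEF} → lossless.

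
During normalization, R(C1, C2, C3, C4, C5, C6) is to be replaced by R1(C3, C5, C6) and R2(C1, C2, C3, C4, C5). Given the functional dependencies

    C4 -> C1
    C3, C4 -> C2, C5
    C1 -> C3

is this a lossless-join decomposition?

No

Common attributes: R1 ∩ R2 = {C3, C5}.
No dependency enlarges {C3, C5}, so (C3, C5)⁺ = {C3, C5}.
The closure contains neither all of R1 = {C3, C5, C6} nor all of R2 = {C1, C2, C3, C4, C5}, so the common attributes are not a superkey of either fragment. The join is lossy.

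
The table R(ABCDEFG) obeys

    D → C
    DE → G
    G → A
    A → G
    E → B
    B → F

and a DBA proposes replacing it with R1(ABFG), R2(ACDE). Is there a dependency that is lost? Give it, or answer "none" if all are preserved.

E → B

Check E → B: no single fragment contains all of {BE}, and the restricted closure of {E} across the fragments never reaches {B}.
D → C is preserved.
DE → G is preserved.
G → A is preserved.
A → G is preserved.
B → F is preserved.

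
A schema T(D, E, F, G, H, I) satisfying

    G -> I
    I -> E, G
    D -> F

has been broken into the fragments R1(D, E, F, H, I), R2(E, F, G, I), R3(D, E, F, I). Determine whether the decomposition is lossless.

Yes

Chase test. Columns are D, E, F, G, H, I; row i has aⱼ where attribute j ∈ Ri, else bᵢⱼ.
Initial tableau (one row per fragment):
  row 1: a1 a2 a3 b14 a5 a6
  row 2: b21 a2 a3 a4 b25 a6
  row 3: a1 a2 a3 b34 b35 a6
Rows 1 and 2 agree on I; apply I→E, G and equate their E, G entries.
Rows 1 and 3 agree on I; apply I→E, G and equate their E, G entries.
Row 1 is now all distinguished symbols — the join is lossless.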